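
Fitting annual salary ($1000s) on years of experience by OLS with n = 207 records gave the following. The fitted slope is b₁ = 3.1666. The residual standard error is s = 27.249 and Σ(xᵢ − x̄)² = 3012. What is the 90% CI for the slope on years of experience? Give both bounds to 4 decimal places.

SE(b₁) = s/√Sₓₓ = 27.249/√3012 = 0.496504.
df = n − 2 = 205.
t* = t_{0.05, 205} = 1.652321.
Margin = t* × SE = 1.652321 × 0.496504 = 0.820384.
CI: 3.1666 ± 0.820384 → (2.3462, 3.9870).
With 90% confidence, each one-unit increase in years of experience is associated with a change of between 2.3462 and 3.9870 $1000s in annual salary.

(2.3462, 3.9870)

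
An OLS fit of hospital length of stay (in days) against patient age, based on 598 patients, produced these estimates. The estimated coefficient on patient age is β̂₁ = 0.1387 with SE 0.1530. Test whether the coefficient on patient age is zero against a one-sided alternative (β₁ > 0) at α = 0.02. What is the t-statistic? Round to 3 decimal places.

H₀: β₁ = 0 vs H₁: β₁ > 0.
t = (β̂₁ − β₁⁰)/SE = 0.1387 / 0.1530 = 0.907.
df = n − 2 = 598 − 2 = 596.
One-sided p ≈ 0.1825, which is ≥ 0.02, so fail to reject H₀.
The data do not give significant evidence that the true slope on patient age is positive.

t = 0.907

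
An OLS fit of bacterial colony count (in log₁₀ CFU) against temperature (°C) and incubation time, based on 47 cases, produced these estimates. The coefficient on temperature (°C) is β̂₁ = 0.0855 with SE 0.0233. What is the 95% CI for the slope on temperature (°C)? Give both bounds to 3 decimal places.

df = n − k − 1 = 47 − 2 − 1 = 44.
t* = t_{0.025, 44} = 2.015368.
Margin = t* × SE = 2.015368 × 0.0233 = 0.04696.
CI: 0.0855 ± 0.04696 → (0.039, 0.132).
With 95% confidence, each one-unit increase in temperature (°C) is associated with a change of between 0.039 and 0.132 log₁₀ CFU in bacterial colony count, holding the other predictors fixed.

(0.039, 0.132)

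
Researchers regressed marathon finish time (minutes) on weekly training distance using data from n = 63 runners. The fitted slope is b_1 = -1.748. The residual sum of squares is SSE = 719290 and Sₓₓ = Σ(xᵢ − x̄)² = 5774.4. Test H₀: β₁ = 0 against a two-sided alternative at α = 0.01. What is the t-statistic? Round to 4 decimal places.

MSE = SSE/(n − 2) = 719290/61 = 11791.6.
SE(b_1) = √(MSE/Sₓₓ) = √(11791.6/5774.4) = 1.429.
t = -1.748 / 1.429 = -1.2232.
df = n − 2 = 61.
Two-sided p ≈ 0.2259, which is ≥ 0.01, so fail to reject H₀.
The data do not give significant evidence of an association between weekly training distance and marathon finish time.

t = -1.2232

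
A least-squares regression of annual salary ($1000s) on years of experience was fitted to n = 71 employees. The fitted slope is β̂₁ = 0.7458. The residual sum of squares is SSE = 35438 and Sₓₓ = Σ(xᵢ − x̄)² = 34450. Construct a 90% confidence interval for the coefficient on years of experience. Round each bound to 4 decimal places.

(0.5422, 0.9494)

MSE = SSE/(n − 2) = 35438/69 = 513.594.
SE(β̂₁) = √(MSE/Sₓₓ) = √(513.594/34450) = 0.1221.
df = n − 2 = 69.
t* = t_{0.05, 69} = 1.667239.
Margin = t* × SE = 1.667239 × 0.1221 = 0.203570.
CI: 0.7458 ± 0.203570 → (0.5422, 0.9494).
With 90% confidence, each one-unit increase in years of experience is associated with a change of between 0.5422 and 0.9494 $1000s in annual salary.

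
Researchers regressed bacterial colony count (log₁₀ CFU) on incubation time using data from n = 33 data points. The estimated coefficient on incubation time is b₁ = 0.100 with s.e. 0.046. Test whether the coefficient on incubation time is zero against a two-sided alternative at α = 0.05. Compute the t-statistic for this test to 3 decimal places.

H₀: β₁ = 0 vs H₁: β₁ ≠ 0.
t = (b₁ − β₁⁰)/SE = 0.100 / 0.046 = 2.174.
df = n − 2 = 33 − 2 = 31.
Two-sided p ≈ 0.0375, which is < 0.05, so reject H₀.
There is evidence that incubation time is associated with bacterial colony count.

t = 2.174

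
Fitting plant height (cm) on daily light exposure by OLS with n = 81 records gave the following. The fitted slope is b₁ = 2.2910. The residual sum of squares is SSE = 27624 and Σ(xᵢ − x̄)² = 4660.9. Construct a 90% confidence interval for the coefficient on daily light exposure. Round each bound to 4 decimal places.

MSE = SSE/(n − 2) = 27624/79 = 349.671.
SE(b₁) = √(MSE/Sₓₓ) = √(349.671/4660.9) = 0.273902.
df = n − 2 = 79.
t* = t_{0.05, 79} = 1.664371.
Margin = t* × SE = 1.664371 × 0.273902 = 0.455874.
CI: 2.2910 ± 0.455874 → (1.8351, 2.7469).
With 90% confidence, each one-unit increase in daily light exposure is associated with a change of between 1.8351 and 2.7469 cm in plant height.

(1.8351, 2.7469)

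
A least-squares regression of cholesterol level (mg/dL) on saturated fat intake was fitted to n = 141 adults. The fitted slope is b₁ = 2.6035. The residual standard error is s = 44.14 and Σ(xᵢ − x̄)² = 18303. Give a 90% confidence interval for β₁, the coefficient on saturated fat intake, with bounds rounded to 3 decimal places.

SE(b₁) = s/√Sₓₓ = 44.14/√18303 = 0.326266.
df = n − 2 = 139.
t* = t_{0.05, 139} = 1.65589.
Margin = t* × SE = 1.65589 × 0.326266 = 0.54026.
CI: 2.6035 ± 0.54026 → (2.063, 3.144).
With 90% confidence, each one-unit increase in saturated fat intake is associated with a change of between 2.063 and 3.144 mg/dL in cholesterol level.

(2.063, 3.144)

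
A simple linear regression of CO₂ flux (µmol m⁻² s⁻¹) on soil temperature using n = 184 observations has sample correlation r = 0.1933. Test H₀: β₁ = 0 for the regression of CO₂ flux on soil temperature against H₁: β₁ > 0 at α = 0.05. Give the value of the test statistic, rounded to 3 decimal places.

t = r·√(n − 2)/√(1 − r²) = 0.1933·√182/√0.962635 = 2.658.
df = n − 2 = 182.
One-sided p ≈ 0.0043, which is < 0.05, so reject H₀.
There is evidence of a linear association between soil temperature and CO₂ flux.

t = 2.658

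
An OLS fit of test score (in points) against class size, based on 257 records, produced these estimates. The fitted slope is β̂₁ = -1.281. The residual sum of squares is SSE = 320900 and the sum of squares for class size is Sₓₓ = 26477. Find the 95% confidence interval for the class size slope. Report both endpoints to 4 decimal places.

MSE = SSE/(n − 2) = 320900/255 = 1258.43.
SE(β̂₁) = √(MSE/Sₓₓ) = √(1258.43/26477) = 0.218012.
df = n − 2 = 255.
t* = t_{0.025, 255} = 1.969311.
Margin = t* × SE = 1.969311 × 0.218012 = 0.429333.
CI: -1.281 ± 0.429333 → (-1.7103, -0.8517).
With 95% confidence, each one-unit increase in class size is associated with a change of between -1.7103 and -0.8517 points in test score.

(-1.7103, -0.8517)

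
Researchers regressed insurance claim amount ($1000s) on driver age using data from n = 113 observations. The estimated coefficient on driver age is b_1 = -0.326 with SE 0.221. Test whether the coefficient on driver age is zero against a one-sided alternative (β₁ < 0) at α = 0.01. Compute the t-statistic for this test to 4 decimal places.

t = -1.4751

H₀: β₁ = 0 vs H₁: β₁ < 0.
t = (b_1 − β₁⁰)/SE = -0.326 / 0.221 = -1.4751.
df = n − 2 = 113 − 2 = 111.
One-sided p ≈ 0.0715, which is ≥ 0.01, so fail to reject H₀.
The data do not give significant evidence that the true slope on driver age is negative.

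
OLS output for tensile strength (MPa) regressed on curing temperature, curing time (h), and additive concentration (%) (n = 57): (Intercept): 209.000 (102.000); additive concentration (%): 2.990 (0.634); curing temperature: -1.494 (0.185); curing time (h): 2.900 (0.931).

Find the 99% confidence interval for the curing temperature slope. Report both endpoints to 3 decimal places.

(-1.988, -1.000)

Read off: b = -1.494, SE = 0.185 for curing temperature.
df = n − k − 1 = 57 − 3 − 1 = 53.
t* = t_{0.005, 53} = 2.671823.
Margin = t* × SE = 2.671823 × 0.185 = 0.49429.
CI: -1.494 ± 0.49429 → (-1.988, -1.000).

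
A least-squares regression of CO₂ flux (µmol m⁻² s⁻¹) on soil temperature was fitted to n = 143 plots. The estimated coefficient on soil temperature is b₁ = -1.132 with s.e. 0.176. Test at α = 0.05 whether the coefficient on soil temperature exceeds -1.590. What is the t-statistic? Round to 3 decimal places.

H₀: β₁ = -1.590 vs H₁: β₁ > -1.590.
t = (b₁ − β₁⁰)/SE = (-1.132 − (-1.590)) / 0.176 = 2.602.
df = n − 2 = 143 − 2 = 141.
One-sided p ≈ 0.0051, which is < 0.05, so reject H₀.
There is evidence that the true slope on soil temperature exceeds -1.590 µmol m⁻² s⁻¹ per unit.

t = 2.602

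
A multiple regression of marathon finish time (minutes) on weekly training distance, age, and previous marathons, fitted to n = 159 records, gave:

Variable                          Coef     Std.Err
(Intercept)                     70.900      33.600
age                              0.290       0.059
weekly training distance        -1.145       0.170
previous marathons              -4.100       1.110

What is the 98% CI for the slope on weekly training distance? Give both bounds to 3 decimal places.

(-1.545, -0.745)

Read off: b = -1.145, SE = 0.170 for weekly training distance.
df = n − k − 1 = 159 − 3 − 1 = 155.
t* = t_{0.01, 155} = 2.350646.
Margin = t* × SE = 2.350646 × 0.170 = 0.39961.
CI: -1.145 ± 0.39961 → (-1.545, -0.745).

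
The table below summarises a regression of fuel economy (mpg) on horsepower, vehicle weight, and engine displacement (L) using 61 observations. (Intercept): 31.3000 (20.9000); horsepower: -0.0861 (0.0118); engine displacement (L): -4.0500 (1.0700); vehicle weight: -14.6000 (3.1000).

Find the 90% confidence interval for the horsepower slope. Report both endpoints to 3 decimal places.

(-0.106, -0.066)

Read off: b = -0.0861, SE = 0.0118 for horsepower.
df = n − k − 1 = 61 − 3 − 1 = 57.
t* = t_{0.05, 57} = 1.672029.
Margin = t* × SE = 1.672029 × 0.0118 = 0.01973.
CI: -0.0861 ± 0.01973 → (-0.106, -0.066).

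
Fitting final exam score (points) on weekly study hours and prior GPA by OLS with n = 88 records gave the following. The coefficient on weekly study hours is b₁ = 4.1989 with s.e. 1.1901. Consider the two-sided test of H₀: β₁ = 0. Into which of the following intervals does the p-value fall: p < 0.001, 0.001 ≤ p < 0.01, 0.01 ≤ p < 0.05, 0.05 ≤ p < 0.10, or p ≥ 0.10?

p < 0.001

t = 4.1989 / 1.1901 = 3.528.
df = n − k − 1 = 88 − 2 − 1 = 85.
Two-sided p = 2·P(T_{85} > |t|) ≈ 0.0007.
So p < 0.001.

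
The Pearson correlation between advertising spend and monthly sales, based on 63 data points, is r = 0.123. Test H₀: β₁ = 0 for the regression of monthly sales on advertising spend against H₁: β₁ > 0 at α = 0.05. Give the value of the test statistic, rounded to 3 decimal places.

t = r·√(n − 2)/√(1 − r²) = 0.123·√61/√0.984871 = 0.968.
df = n − 2 = 61.
One-sided p ≈ 0.1684, which is ≥ 0.05, so fail to reject H₀.
The data do not give significant evidence of a linear association between advertising spend and monthly sales.

t = 0.968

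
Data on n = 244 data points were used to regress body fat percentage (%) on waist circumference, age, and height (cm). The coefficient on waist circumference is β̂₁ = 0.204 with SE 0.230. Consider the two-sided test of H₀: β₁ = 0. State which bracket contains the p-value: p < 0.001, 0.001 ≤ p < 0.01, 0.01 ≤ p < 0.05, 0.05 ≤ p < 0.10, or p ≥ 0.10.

t = 0.204 / 0.230 = 0.887.
df = n − k − 1 = 244 − 3 − 1 = 240.
Two-sided p = 2·P(T_{240} > |t|) ≈ 0.3760.
So p ≥ 0.10.

p ≥ 0.10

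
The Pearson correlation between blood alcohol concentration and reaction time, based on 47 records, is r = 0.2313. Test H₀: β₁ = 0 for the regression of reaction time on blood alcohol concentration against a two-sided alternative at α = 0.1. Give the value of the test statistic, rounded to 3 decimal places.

t = r·√(n − 2)/√(1 − r²) = 0.2313·√45/√0.9465 = 1.595.
df = n − 2 = 45.
Two-sided p ≈ 0.1177, which is ≥ 0.1, so fail to reject H₀.
The data do not give significant evidence of a linear association between blood alcohol concentration and reaction time.

t = 1.595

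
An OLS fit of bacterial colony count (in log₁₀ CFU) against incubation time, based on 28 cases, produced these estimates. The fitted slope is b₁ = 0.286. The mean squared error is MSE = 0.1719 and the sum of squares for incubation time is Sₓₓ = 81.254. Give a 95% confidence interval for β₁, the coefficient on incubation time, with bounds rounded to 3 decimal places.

SE(b₁) = √(MSE/Sₓₓ) = √(0.1719/81.254) = 0.0459955.
df = n − 2 = 26.
t* = t_{0.025, 26} = 2.055529.
Margin = t* × SE = 2.055529 × 0.0459955 = 0.09455.
CI: 0.286 ± 0.09455 → (0.191, 0.381).
With 95% confidence, each one-unit increase in incubation time is associated with a change of between 0.191 and 0.381 log₁₀ CFU in bacterial colony count.

(0.191, 0.381)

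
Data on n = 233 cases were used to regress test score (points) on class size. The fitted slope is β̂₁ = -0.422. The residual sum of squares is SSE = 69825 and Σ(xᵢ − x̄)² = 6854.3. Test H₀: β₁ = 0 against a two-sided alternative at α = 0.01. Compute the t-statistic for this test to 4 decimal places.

t = -2.0095

MSE = SSE/(n − 2) = 69825/231 = 302.273.
SE(β̂₁) = √(MSE/Sₓₓ) = √(302.273/6854.3) = 0.209999.
t = -0.422 / 0.209999 = -2.0095.
df = n − 2 = 231.
Two-sided p ≈ 0.0456, which is ≥ 0.01, so fail to reject H₀.
The data do not give significant evidence of an association between class size and test score.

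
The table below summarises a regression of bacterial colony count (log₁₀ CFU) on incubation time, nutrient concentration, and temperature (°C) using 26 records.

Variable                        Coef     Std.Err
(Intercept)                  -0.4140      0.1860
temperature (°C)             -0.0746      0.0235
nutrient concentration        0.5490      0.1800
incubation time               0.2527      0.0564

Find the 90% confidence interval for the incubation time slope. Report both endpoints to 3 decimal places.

Read off: b = 0.2527, SE = 0.0564 for incubation time.
df = n − k − 1 = 26 − 3 − 1 = 22.
t* = t_{0.05, 22} = 1.717144.
Margin = t* × SE = 1.717144 × 0.0564 = 0.09685.
CI: 0.2527 ± 0.09685 → (0.156, 0.350).

(0.156, 0.350)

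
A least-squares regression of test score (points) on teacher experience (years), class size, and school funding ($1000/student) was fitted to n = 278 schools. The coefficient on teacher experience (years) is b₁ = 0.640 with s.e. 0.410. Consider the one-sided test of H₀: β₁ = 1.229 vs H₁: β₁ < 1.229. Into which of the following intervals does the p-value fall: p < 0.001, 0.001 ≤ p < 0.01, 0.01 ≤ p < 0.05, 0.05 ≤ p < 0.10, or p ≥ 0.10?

t = (0.640 − 1.229) / 0.410 = -1.437.
df = n − k − 1 = 278 − 3 − 1 = 274.
One-sided p = P(T_{274} < t) ≈ 0.0760.
So 0.05 ≤ p < 0.10.

0.05 ≤ p < 0.10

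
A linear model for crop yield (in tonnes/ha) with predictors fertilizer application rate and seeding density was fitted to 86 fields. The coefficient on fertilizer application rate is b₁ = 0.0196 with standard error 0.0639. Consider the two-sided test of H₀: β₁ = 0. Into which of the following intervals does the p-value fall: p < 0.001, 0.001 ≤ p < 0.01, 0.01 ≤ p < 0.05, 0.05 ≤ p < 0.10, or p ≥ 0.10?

p ≥ 0.10

t = 0.0196 / 0.0639 = 0.307.
df = n − k − 1 = 86 − 2 − 1 = 83.
Two-sided p = 2·P(T_{83} > |t|) ≈ 0.7598.
So p ≥ 0.10.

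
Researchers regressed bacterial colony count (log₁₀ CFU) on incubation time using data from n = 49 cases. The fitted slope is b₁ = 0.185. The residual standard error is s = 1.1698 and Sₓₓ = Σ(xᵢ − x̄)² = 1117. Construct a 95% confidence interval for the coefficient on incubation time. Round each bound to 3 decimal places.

(0.115, 0.255)

SE(b₁) = s/√Sₓₓ = 1.1698/√1117 = 0.0350014.
df = n − 2 = 47.
t* = t_{0.025, 47} = 2.011741.
Margin = t* × SE = 2.011741 × 0.0350014 = 0.07041.
CI: 0.185 ± 0.07041 → (0.115, 0.255).
With 95% confidence, each one-unit increase in incubation time is associated with a change of between 0.115 and 0.255 log₁₀ CFU in bacterial colony count.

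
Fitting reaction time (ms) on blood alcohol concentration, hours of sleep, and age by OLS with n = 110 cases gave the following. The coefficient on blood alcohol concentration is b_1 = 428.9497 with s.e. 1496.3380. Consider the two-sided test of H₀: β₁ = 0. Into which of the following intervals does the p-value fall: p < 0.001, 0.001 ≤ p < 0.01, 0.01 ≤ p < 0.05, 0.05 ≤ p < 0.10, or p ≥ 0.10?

p ≥ 0.10

t = 428.9497 / 1496.3380 = 0.287.
df = n − k − 1 = 110 − 3 − 1 = 106.
Two-sided p = 2·P(T_{106} > |t|) ≈ 0.7749.
So p ≥ 0.10.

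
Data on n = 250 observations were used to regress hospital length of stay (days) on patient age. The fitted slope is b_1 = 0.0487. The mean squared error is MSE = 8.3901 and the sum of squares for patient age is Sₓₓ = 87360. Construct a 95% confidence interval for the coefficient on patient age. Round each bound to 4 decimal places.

(0.0294, 0.0680)

SE(b_1) = √(MSE/Sₓₓ) = √(8.3901/87360) = 0.00980003.
df = n − 2 = 248.
t* = t_{0.025, 248} = 1.969576.
Margin = t* × SE = 1.969576 × 0.00980003 = 0.019302.
CI: 0.0487 ± 0.019302 → (0.0294, 0.0680).
With 95% confidence, each one-unit increase in patient age is associated with a change of between 0.0294 and 0.0680 days in hospital length of stay.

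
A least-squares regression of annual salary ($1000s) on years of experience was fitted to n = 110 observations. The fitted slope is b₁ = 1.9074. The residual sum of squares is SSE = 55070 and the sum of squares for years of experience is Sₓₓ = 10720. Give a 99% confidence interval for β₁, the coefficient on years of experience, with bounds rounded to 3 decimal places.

MSE = SSE/(n − 2) = 55070/108 = 509.907.
SE(b₁) = √(MSE/Sₓₓ) = √(509.907/10720) = 0.218096.
df = n − 2 = 108.
t* = t_{0.005, 108} = 2.62212.
Margin = t* × SE = 2.62212 × 0.218096 = 0.57187.
CI: 1.9074 ± 0.57187 → (1.336, 2.479).
With 99% confidence, each one-unit increase in years of experience is associated with a change of between 1.336 and 2.479 $1000s in annual salary.

(1.336, 2.479)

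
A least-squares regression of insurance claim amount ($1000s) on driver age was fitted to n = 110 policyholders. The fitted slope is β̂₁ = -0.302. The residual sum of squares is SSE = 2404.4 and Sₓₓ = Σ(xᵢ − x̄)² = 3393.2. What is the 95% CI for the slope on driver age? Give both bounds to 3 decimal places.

MSE = SSE/(n − 2) = 2404.4/108 = 22.263.
SE(β̂₁) = √(MSE/Sₓₓ) = √(22.263/3393.2) = 0.0810003.
df = n − 2 = 108.
t* = t_{0.025, 108} = 1.982173.
Margin = t* × SE = 1.982173 × 0.0810003 = 0.16056.
CI: -0.302 ± 0.16056 → (-0.463, -0.141).
With 95% confidence, each one-unit increase in driver age is associated with a change of between -0.463 and -0.141 $1000s in insurance claim amount.

(-0.463, -0.141)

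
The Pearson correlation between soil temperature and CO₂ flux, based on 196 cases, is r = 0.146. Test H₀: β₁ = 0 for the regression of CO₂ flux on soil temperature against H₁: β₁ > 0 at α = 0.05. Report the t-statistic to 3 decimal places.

t = 2.056

t = r·√(n − 2)/√(1 − r²) = 0.146·√194/√0.978684 = 2.056.
df = n − 2 = 194.
One-sided p ≈ 0.0206, which is < 0.05, so reject H₀.
There is evidence of a linear association between soil temperature and CO₂ flux.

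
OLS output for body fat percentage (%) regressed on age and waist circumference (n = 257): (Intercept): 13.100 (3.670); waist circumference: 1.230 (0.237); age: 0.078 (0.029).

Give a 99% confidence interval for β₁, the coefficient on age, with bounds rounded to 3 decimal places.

(0.003, 0.153)

Read off: b = 0.078, SE = 0.029 for age.
df = n − k − 1 = 257 − 2 − 1 = 254.
t* = t_{0.005, 254} = 2.595323.
Margin = t* × SE = 2.595323 × 0.029 = 0.07526.
CI: 0.078 ± 0.07526 → (0.003, 0.153).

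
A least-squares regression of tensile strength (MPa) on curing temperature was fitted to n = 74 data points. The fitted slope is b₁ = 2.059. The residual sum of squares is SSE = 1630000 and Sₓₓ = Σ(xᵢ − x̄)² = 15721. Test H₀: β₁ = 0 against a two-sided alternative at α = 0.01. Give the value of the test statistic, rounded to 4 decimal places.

MSE = SSE/(n − 2) = 1630000/72 = 22638.9.
SE(b₁) = √(MSE/Sₓₓ) = √(22638.9/15721) = 1.20002.
t = 2.059 / 1.20002 = 1.7158.
df = n − 2 = 72.
Two-sided p ≈ 0.0905, which is ≥ 0.01, so fail to reject H₀.
The data do not give significant evidence of an association between curing temperature and tensile strength.

t = 1.7158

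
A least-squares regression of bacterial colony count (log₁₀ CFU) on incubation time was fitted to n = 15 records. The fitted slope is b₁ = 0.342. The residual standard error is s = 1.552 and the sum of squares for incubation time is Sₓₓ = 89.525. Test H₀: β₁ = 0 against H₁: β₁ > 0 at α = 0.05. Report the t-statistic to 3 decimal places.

t = 2.085

SE(b₁) = s/√Sₓₓ = 1.552/√89.525 = 0.164029.
t = 0.342 / 0.164029 = 2.085.
df = n − 2 = 13.
One-sided p ≈ 0.0287, which is < 0.05, so reject H₀.
There is evidence that the true slope on incubation time is positive.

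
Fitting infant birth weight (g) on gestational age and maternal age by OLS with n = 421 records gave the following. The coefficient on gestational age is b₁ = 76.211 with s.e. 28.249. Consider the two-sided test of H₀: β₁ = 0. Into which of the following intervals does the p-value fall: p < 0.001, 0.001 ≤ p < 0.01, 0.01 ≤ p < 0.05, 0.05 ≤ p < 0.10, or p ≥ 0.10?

t = 76.211 / 28.249 = 2.698.
df = n − k − 1 = 421 − 2 − 1 = 418.
Two-sided p = 2·P(T_{418} > |t|) ≈ 0.0073.
So 0.001 ≤ p < 0.01.

0.001 ≤ p < 0.01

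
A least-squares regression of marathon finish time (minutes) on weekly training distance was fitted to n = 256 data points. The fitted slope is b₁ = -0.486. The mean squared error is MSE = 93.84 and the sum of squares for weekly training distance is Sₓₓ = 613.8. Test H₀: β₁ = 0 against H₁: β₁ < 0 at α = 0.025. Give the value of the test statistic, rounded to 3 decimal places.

SE(b₁) = √(MSE/Sₓₓ) = √(93.84/613.8) = 0.391003.
t = -0.486 / 0.391003 = -1.243.
df = n − 2 = 254.
One-sided p ≈ 0.1075, which is ≥ 0.025, so fail to reject H₀.
The data do not give significant evidence that the true slope on weekly training distance is negative.

t = -1.243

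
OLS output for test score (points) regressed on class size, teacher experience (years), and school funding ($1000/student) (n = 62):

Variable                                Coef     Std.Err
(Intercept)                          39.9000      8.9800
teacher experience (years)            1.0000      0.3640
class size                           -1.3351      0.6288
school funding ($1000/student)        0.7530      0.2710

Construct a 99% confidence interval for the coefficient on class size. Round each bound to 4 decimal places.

(-3.0098, 0.3396)

Read off: b = -1.3351, SE = 0.6288 for class size.
df = n − k − 1 = 62 − 3 − 1 = 58.
t* = t_{0.005, 58} = 2.663287.
Margin = t* × SE = 2.663287 × 0.6288 = 1.674675.
CI: -1.3351 ± 1.674675 → (-3.0098, 0.3396).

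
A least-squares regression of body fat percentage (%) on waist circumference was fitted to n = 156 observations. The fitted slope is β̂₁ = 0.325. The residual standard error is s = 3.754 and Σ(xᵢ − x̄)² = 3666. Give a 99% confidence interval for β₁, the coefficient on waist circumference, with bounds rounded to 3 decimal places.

(0.163, 0.487)

SE(β̂₁) = s/√Sₓₓ = 3.754/√3666 = 0.0620009.
df = n − 2 = 154.
t* = t_{0.005, 154} = 2.608131.
Margin = t* × SE = 2.608131 × 0.0620009 = 0.16171.
CI: 0.325 ± 0.16171 → (0.163, 0.487).
With 99% confidence, each one-unit increase in waist circumference is associated with a change of between 0.163 and 0.487 % in body fat percentage.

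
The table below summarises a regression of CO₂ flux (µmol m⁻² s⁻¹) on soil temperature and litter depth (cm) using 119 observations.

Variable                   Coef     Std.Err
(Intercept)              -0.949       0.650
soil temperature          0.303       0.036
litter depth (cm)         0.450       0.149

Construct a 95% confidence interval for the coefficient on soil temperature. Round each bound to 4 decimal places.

Read off: b = 0.303, SE = 0.036 for soil temperature.
df = n − k − 1 = 119 − 2 − 1 = 116.
t* = t_{0.025, 116} = 1.980626.
Margin = t* × SE = 1.980626 × 0.036 = 0.071303.
CI: 0.303 ± 0.071303 → (0.2317, 0.3743).

(0.2317, 0.3743)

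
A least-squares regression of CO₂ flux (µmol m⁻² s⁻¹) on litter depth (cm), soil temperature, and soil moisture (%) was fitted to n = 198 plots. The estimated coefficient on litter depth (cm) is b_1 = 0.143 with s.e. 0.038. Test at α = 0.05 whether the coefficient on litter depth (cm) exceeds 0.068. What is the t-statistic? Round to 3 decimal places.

H₀: β₁ = 0.068 vs H₁: β₁ > 0.068.
t = (b_1 − β₁⁰)/SE = (0.143 − 0.068) / 0.038 = 1.974.
df = n − k − 1 = 198 − 3 − 1 = 194.
One-sided p ≈ 0.0249, which is < 0.05, so reject H₀.
There is evidence that the true slope on litter depth (cm) exceeds 0.068 µmol m⁻² s⁻¹ per unit, holding the other predictors fixed.

t = 1.974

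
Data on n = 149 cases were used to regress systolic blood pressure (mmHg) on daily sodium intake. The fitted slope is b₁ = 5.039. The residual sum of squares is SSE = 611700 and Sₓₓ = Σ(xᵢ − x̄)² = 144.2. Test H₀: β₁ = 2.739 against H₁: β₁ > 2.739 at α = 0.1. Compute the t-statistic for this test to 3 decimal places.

t = 0.428

MSE = SSE/(n − 2) = 611700/147 = 4161.22.
SE(b₁) = √(MSE/Sₓₓ) = √(4161.22/144.2) = 5.3719.
t = (5.039 − 2.739) / 5.3719 = 0.428.
df = n − 2 = 147.
One-sided p ≈ 0.3346, which is ≥ 0.1, so fail to reject H₀.
The data do not give significant evidence that the true slope on daily sodium intake exceeds 2.739 mmHg per unit.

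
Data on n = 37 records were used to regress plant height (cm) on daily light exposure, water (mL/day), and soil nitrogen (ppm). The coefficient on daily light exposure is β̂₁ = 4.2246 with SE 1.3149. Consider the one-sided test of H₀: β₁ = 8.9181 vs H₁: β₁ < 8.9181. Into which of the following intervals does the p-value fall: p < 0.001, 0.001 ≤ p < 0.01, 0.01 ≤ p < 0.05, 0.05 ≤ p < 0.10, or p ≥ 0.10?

p < 0.001

t = (4.2246 − 8.9181) / 1.3149 = -3.569.
df = n − k − 1 = 37 − 3 − 1 = 33.
One-sided p = P(T_{33} < t) ≈ 0.0006.
So p < 0.001.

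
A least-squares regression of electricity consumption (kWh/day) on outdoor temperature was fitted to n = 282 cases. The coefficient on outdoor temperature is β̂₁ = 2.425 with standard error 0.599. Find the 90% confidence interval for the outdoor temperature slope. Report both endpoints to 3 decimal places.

(1.436, 3.414)

df = n − 2 = 282 − 2 = 280.
t* = t_{0.05, 280} = 1.650314.
Margin = t* × SE = 1.650314 × 0.599 = 0.98854.
CI: 2.425 ± 0.98854 → (1.436, 3.414).
With 90% confidence, each one-unit increase in outdoor temperature is associated with a change of between 1.436 and 3.414 kWh/day in electricity consumption.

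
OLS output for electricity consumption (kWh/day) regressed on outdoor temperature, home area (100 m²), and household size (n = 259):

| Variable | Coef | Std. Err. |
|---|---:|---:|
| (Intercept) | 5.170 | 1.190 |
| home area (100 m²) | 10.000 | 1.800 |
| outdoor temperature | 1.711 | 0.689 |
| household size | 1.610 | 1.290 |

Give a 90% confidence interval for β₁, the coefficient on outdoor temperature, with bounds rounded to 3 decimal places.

(0.574, 2.848)

Read off: b = 1.711, SE = 0.689 for outdoor temperature.
df = n − k − 1 = 259 − 3 − 1 = 255.
t* = t_{0.05, 255} = 1.650851.
Margin = t* × SE = 1.650851 × 0.689 = 1.13744.
CI: 1.711 ± 1.13744 → (0.574, 2.848).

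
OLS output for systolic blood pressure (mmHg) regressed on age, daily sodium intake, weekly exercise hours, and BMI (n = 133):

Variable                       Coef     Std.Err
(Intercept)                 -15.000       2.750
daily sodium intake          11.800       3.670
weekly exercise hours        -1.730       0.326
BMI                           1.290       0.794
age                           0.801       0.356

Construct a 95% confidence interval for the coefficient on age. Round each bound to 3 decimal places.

(0.097, 1.505)

Read off: b = 0.801, SE = 0.356 for age.
df = n − k − 1 = 133 − 4 − 1 = 128.
t* = t_{0.025, 128} = 1.978671.
Margin = t* × SE = 1.978671 × 0.356 = 0.70441.
CI: 0.801 ± 0.70441 → (0.097, 1.505).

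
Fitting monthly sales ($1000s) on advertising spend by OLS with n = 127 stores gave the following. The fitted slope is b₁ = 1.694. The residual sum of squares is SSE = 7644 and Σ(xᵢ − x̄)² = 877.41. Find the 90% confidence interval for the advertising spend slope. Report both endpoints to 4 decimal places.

MSE = SSE/(n − 2) = 7644/125 = 61.152.
SE(b₁) = √(MSE/Sₓₓ) = √(61.152/877.41) = 0.264.
df = n − 2 = 125.
t* = t_{0.05, 125} = 1.657135.
Margin = t* × SE = 1.657135 × 0.264 = 0.437484.
CI: 1.694 ± 0.437484 → (1.2565, 2.1315).
With 90% confidence, each one-unit increase in advertising spend is associated with a change of between 1.2565 and 2.1315 $1000s in monthly sales.

(1.2565, 2.1315)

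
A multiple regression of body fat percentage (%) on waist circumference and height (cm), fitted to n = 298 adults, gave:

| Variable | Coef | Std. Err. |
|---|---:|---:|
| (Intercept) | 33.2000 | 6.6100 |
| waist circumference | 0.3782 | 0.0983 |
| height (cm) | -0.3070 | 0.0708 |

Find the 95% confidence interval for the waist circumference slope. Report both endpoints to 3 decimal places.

(0.185, 0.572)

Read off: b = 0.3782, SE = 0.0983 for waist circumference.
df = n − k − 1 = 298 − 2 − 1 = 295.
t* = t_{0.025, 295} = 1.968038.
Margin = t* × SE = 1.968038 × 0.0983 = 0.19346.
CI: 0.3782 ± 0.19346 → (0.185, 0.572).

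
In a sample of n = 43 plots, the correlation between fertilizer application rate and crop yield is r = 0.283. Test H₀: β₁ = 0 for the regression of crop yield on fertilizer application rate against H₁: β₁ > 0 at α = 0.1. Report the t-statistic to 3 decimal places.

t = r·√(n − 2)/√(1 − r²) = 0.283·√41/√0.919911 = 1.889.
df = n − 2 = 41.
One-sided p ≈ 0.0330, which is < 0.1, so reject H₀.
There is evidence of a linear association between fertilizer application rate and crop yield.

t = 1.889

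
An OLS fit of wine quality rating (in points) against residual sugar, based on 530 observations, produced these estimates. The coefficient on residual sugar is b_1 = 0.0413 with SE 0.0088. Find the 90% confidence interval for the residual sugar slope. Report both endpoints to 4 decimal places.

(0.0268, 0.0558)

df = n − 2 = 530 − 2 = 528.
t* = t_{0.05, 528} = 1.647745.
Margin = t* × SE = 1.647745 × 0.0088 = 0.014500.
CI: 0.0413 ± 0.014500 → (0.0268, 0.0558).
With 90% confidence, each one-unit increase in residual sugar is associated with a change of between 0.0268 and 0.0558 points in wine quality rating.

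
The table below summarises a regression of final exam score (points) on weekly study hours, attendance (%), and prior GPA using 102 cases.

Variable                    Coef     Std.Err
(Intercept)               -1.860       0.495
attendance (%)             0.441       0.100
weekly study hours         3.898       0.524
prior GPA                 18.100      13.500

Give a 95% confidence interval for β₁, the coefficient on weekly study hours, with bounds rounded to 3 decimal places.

(2.858, 4.938)

Read off: b = 3.898, SE = 0.524 for weekly study hours.
df = n − k − 1 = 102 − 3 − 1 = 98.
t* = t_{0.025, 98} = 1.984467.
Margin = t* × SE = 1.984467 × 0.524 = 1.03986.
CI: 3.898 ± 1.03986 → (2.858, 4.938).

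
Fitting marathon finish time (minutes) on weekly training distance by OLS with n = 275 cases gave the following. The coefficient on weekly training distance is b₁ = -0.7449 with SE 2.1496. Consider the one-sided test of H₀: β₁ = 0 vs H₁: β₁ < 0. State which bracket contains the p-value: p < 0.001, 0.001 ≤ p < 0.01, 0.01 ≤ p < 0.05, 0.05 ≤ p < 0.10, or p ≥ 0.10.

t = -0.7449 / 2.1496 = -0.347.
df = n − 2 = 275 − 2 = 273.
One-sided p = P(T_{273} < t) ≈ 0.3646.
So p ≥ 0.10.

p ≥ 0.10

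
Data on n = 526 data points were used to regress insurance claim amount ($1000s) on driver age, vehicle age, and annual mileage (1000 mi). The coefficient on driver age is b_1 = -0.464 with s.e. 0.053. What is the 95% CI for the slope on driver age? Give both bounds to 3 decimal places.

(-0.568, -0.360)

df = n − k − 1 = 526 − 3 − 1 = 522.
t* = t_{0.025, 522} = 1.964519.
Margin = t* × SE = 1.964519 × 0.053 = 0.10412.
CI: -0.464 ± 0.10412 → (-0.568, -0.360).
With 95% confidence, each one-unit increase in driver age is associated with a change of between -0.568 and -0.360 $1000s in insurance claim amount, holding the other predictors fixed.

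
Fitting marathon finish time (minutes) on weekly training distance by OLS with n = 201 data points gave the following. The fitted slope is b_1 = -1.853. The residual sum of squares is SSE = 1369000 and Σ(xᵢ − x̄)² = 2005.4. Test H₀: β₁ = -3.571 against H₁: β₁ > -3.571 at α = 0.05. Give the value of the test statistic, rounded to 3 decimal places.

t = 0.928

MSE = SSE/(n − 2) = 1369000/199 = 6879.4.
SE(b_1) = √(MSE/Sₓₓ) = √(6879.4/2005.4) = 1.85214.
t = (-1.853 − (-3.571)) / 1.85214 = 0.928.
df = n − 2 = 199.
One-sided p ≈ 0.1774, which is ≥ 0.05, so fail to reject H₀.
The data do not give significant evidence that the true slope on weekly training distance exceeds -3.571 minutes per unit.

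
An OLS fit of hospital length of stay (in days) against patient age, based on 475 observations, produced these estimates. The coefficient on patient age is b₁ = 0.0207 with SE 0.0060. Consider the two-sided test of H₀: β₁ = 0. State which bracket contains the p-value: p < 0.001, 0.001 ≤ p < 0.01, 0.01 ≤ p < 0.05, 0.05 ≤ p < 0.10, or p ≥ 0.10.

p < 0.001

t = 0.0207 / 0.0060 = 3.450.
df = n − 2 = 475 − 2 = 473.
Two-sided p = 2·P(T_{473} > |t|) ≈ 0.0006.
So p < 0.001.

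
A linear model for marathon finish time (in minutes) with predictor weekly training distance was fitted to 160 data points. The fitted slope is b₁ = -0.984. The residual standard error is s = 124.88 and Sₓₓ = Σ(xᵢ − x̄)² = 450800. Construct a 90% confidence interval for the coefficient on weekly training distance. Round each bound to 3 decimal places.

(-1.292, -0.676)

SE(b₁) = s/√Sₓₓ = 124.88/√450800 = 0.185995.
df = n − 2 = 158.
t* = t_{0.05, 158} = 1.654555.
Margin = t* × SE = 1.654555 × 0.185995 = 0.30774.
CI: -0.984 ± 0.30774 → (-1.292, -0.676).
With 90% confidence, each one-unit increase in weekly training distance is associated with a change of between -1.292 and -0.676 minutes in marathon finish time.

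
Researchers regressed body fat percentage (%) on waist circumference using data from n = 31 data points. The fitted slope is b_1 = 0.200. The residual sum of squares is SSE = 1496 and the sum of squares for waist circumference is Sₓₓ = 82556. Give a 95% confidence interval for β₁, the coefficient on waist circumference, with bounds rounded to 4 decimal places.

(0.1489, 0.2511)

MSE = SSE/(n − 2) = 1496/29 = 51.5862.
SE(b_1) = √(MSE/Sₓₓ) = √(51.5862/82556) = 0.0249973.
df = n − 2 = 29.
t* = t_{0.025, 29} = 2.04523.
Margin = t* × SE = 2.04523 × 0.0249973 = 0.051125.
CI: 0.200 ± 0.051125 → (0.1489, 0.2511).
With 95% confidence, each one-unit increase in waist circumference is associated with a change of between 0.1489 and 0.2511 % in body fat percentage.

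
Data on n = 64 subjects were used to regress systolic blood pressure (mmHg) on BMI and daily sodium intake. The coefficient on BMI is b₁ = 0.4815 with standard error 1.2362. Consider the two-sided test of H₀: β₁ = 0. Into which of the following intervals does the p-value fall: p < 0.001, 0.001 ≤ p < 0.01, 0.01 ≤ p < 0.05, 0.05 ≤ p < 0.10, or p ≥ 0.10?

p ≥ 0.10

t = 0.4815 / 1.2362 = 0.390.
df = n − k − 1 = 64 − 2 − 1 = 61.
Two-sided p = 2·P(T_{61} > |t|) ≈ 0.6983.
So p ≥ 0.10.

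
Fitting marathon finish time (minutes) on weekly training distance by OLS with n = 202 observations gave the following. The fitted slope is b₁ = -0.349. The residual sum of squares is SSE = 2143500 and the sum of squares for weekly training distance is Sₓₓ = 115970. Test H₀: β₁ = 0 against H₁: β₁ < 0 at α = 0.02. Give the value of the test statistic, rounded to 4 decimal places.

MSE = SSE/(n − 2) = 2143500/200 = 10717.5.
SE(b₁) = √(MSE/Sₓₓ) = √(10717.5/115970) = 0.304.
t = -0.349 / 0.304 = -1.1480.
df = n − 2 = 200.
One-sided p ≈ 0.1262, which is ≥ 0.02, so fail to reject H₀.
The data do not give significant evidence that the true slope on weekly training distance is negative.

t = -1.1480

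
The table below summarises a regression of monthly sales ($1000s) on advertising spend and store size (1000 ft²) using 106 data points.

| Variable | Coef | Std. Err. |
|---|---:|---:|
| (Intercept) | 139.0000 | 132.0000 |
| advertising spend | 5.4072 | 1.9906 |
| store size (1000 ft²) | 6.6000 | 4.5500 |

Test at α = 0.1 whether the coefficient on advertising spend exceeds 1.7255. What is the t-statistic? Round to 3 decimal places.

Read off: b = 5.4072, SE = 1.9906 for advertising spend.
H₀: β₁ = 1.7255 vs H₁: β₁ > 1.7255.
t = (5.4072 − 1.7255) / 1.9906 = 1.850.
df = n − k − 1 = 106 − 2 − 1 = 103.
One-sided p ≈ 0.0336, which is < 0.1, so reject H₀.
There is evidence that the true slope on advertising spend exceeds 1.7255 $1000s per unit, holding the other predictors fixed.

t = 1.850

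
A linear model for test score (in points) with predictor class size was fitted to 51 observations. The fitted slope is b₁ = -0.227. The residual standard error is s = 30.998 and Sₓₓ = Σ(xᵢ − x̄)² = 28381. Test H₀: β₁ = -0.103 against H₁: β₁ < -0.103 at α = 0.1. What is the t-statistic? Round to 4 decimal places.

t = -0.6739

SE(b₁) = s/√Sₓₓ = 30.998/√28381 = 0.184001.
t = (-0.227 − (-0.103)) / 0.184001 = -0.6739.
df = n − 2 = 49.
One-sided p ≈ 0.2518, which is ≥ 0.1, so fail to reject H₀.
The data do not give significant evidence that the true slope on class size is below -0.103 points per unit.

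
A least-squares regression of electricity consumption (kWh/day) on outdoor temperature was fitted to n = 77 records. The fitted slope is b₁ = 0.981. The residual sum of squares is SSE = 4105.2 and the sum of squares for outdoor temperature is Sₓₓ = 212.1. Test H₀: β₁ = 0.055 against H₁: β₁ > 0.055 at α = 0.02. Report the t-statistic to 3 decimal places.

MSE = SSE/(n − 2) = 4105.2/75 = 54.736.
SE(b₁) = √(MSE/Sₓₓ) = √(54.736/212.1) = 0.508003.
t = (0.981 − 0.055) / 0.508003 = 1.823.
df = n − 2 = 75.
One-sided p ≈ 0.0362, which is ≥ 0.02, so fail to reject H₀.
The data do not give significant evidence that the true slope on outdoor temperature exceeds 0.055 kWh/day per unit.

t = 1.823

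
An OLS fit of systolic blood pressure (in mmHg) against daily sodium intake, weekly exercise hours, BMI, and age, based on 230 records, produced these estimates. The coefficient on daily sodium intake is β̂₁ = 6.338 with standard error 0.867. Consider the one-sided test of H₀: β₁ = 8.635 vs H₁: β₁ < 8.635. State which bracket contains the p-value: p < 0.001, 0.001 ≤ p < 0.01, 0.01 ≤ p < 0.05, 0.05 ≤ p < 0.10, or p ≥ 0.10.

0.001 ≤ p < 0.01

t = (6.338 − 8.635) / 0.867 = -2.649.
df = n − k − 1 = 230 − 4 − 1 = 225.
One-sided p = P(T_{225} < t) ≈ 0.0043.
So 0.001 ≤ p < 0.01.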